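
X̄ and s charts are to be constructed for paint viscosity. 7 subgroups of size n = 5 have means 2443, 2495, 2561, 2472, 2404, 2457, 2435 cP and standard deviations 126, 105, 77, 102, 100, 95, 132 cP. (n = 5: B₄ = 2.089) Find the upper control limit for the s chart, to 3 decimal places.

s̄ = (126 + 105 + 77 + 102 + 100 + 95 + 132) / 7 = 105.2857
UCL_s = B₄·s̄ = 2.089 × 105.2857 = 219.9419

219.942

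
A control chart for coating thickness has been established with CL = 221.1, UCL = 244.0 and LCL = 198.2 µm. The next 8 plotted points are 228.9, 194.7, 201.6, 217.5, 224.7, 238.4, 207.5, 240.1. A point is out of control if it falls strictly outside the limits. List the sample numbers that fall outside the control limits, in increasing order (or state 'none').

2

Compare each point to [198.2, 244.0]: sample 2 = 194.7 < LCL.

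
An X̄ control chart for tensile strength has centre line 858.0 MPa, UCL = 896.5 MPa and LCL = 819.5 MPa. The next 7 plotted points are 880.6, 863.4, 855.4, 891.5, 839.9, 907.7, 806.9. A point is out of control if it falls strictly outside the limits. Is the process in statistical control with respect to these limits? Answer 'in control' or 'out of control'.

Compare each point to [819.5, 896.5]: sample 6 = 907.7 > UCL; sample 7 = 806.9 < LCL.

out of control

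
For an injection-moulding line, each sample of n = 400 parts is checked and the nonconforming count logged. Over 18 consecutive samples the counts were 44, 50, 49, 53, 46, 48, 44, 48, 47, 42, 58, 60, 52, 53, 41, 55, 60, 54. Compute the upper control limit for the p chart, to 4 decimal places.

0.1753

p̄ = Σdᵢ / (k·n) = 904 / (18 × 400) = 0.12556
UCL = p̄ + 3·√(p̄(1−p̄)/n) = 0.12556 + 3 × √(0.12556×0.87444/400) = 0.12556 + 3 × 0.01657 = 0.17526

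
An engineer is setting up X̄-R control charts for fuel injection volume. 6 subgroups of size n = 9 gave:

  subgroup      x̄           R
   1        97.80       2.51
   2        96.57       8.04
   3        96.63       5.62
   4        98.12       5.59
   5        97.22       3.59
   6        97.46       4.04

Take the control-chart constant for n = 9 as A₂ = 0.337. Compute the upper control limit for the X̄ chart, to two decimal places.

X̄̄ = (97.80 + 96.57 + 96.63 + 98.12 + 97.22 + 97.46) / 6 = 583.8000 / 6 = 97.3000
R̄ = (2.51 + 8.04 + 5.62 + 5.59 + 3.59 + 4.04) / 6 = 29.3900 / 6 = 4.8983
UCL = X̄̄ + A₂·R̄ = 97.3000 + 0.337 × 4.8983 = 98.9507

98.95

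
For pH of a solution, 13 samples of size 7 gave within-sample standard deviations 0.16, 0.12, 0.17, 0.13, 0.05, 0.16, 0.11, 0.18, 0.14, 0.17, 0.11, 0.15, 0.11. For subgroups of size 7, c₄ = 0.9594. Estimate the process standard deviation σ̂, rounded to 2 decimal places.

0.14

s̄ = (0.16 + 0.12 + 0.17 + 0.13 + 0.05 + 0.16 + 0.11 + 0.18 + 0.14 + 0.17 + 0.11 + 0.15 + 0.11) / 13 = 0.1354
σ̂ = s̄ / c₄ = 0.1354 / 0.9594 = 0.1411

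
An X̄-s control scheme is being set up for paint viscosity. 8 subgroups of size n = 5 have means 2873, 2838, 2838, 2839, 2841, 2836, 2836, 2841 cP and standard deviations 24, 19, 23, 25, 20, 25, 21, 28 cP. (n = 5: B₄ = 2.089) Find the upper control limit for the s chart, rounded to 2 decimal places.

s̄ = (24 + 19 + 23 + 25 + 20 + 25 + 21 + 28) / 8 = 23.1250
UCL_s = B₄·s̄ = 2.089 × 23.1250 = 48.3081

48.31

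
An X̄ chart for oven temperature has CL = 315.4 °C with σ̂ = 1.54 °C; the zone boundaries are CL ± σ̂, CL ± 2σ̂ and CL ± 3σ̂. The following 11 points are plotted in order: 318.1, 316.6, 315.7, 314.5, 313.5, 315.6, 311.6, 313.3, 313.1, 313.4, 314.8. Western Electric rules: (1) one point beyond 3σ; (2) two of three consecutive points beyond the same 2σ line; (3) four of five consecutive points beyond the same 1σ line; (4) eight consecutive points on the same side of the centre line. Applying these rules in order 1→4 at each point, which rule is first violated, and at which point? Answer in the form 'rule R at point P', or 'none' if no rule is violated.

rule 3 at point 9

Zone of each point (C = within 1σ̂, B = 1σ̂–2σ̂, A = 2σ̂–3σ̂, * = beyond 3σ̂; sign = side of CL): 1:+B, 2:+C, 3:+C, 4:-C, 5:-B, 6:+C, 7:-A, 8:-B, 9:-B, 10:-B, 11:-C
Rule 3 (four of five consecutive points beyond the same 1σ limit) is satisfied at point 9.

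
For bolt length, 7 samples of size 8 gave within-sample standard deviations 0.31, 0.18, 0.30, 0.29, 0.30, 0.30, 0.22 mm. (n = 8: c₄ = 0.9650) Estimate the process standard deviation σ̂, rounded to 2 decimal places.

0.28

s̄ = (0.31 + 0.18 + 0.30 + 0.29 + 0.30 + 0.30 + 0.22) / 7 = 0.2714
σ̂ = s̄ / c₄ = 0.2714 / 0.9650 = 0.2813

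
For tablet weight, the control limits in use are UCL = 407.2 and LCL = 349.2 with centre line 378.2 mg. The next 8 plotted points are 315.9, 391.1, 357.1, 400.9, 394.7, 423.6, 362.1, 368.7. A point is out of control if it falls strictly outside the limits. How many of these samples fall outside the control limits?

2

Compare each point to [349.2, 407.2]: sample 1 = 315.9 < LCL; sample 6 = 423.6 > UCL.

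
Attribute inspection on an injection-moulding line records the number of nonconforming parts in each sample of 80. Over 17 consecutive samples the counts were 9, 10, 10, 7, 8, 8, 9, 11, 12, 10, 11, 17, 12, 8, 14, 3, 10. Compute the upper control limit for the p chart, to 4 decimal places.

p̄ = Σdᵢ / (k·n) = 169 / (17 × 80) = 0.12426
UCL = p̄ + 3·√(p̄(1−p̄)/n) = 0.12426 + 3 × √(0.12426×0.87574/80) = 0.12426 + 3 × 0.03688 = 0.23491

0.2349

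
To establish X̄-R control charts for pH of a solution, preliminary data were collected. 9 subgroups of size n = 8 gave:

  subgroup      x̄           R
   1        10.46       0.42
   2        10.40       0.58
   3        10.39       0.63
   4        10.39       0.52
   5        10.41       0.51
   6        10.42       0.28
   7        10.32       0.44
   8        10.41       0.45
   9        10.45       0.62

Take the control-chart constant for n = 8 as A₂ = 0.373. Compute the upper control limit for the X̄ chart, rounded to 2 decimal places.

X̄̄ = (10.46 + 10.40 + 10.39 + 10.39 + 10.41 + 10.42 + 10.32 + 10.41 + 10.45) / 9 = 93.6500 / 9 = 10.4056
R̄ = (0.42 + 0.58 + 0.63 + 0.52 + 0.51 + 0.28 + 0.44 + 0.45 + 0.62) / 9 = 4.4500 / 9 = 0.4944
UCL = X̄̄ + A₂·R̄ = 10.4056 + 0.373 × 0.4944 = 10.5900

10.59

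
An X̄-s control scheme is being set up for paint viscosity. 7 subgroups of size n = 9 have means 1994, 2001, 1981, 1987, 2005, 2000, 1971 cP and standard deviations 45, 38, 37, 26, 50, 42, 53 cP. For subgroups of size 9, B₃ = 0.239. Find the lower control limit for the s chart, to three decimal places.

9.936

s̄ = (45 + 38 + 37 + 26 + 50 + 42 + 53) / 7 = 41.5714
LCL_s = B₃·s̄ = 0.239 × 41.5714 = 9.9356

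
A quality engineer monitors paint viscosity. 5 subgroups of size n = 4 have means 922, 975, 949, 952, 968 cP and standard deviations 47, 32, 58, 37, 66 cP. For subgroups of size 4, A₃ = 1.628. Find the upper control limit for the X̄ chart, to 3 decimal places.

1031.344

X̄̄ = (922 + 975 + 949 + 952 + 968) / 5 = 953.2000
s̄ = (47 + 32 + 58 + 37 + 66) / 5 = 48.0000
UCL = X̄̄ + A₃·s̄ = 953.2000 + 1.628 × 48.0000 = 1031.3440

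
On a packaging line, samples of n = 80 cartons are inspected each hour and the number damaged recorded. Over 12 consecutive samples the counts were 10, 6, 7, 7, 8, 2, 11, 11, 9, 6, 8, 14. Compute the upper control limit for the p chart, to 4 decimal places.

p̄ = Σdᵢ / (k·n) = 99 / (12 × 80) = 0.10312
UCL = p̄ + 3·√(p̄(1−p̄)/n) = 0.10312 + 3 × √(0.10312×0.89687/80) = 0.10312 + 3 × 0.03400 = 0.20513

0.2051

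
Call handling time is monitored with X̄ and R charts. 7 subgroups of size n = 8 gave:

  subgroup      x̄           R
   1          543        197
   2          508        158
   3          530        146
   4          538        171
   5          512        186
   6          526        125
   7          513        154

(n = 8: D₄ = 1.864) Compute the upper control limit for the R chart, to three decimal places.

302.767

R̄ = (197 + 158 + 146 + 171 + 186 + 125 + 154) / 7 = 1137.0000 / 7 = 162.4286
UCL_R = D₄·R̄ = 1.864 × 162.4286 = 302.7669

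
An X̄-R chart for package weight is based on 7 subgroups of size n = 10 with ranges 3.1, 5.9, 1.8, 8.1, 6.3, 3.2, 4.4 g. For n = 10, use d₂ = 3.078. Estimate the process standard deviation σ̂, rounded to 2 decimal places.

R̄ = (3.1 + 5.9 + 1.8 + 8.1 + 6.3 + 3.2 + 4.4) / 7 = 4.6857
σ̂ = R̄ / d₂ = 4.6857 / 3.078 = 1.5223

1.52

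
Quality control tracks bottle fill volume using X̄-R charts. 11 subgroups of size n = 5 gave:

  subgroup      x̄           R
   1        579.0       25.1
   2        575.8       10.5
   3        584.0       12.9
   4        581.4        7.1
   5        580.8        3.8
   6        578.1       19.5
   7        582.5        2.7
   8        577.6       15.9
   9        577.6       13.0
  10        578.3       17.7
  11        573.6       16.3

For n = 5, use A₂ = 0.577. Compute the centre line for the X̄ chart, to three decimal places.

X̄̄ = (579.0 + 575.8 + 584.0 + 581.4 + 580.8 + 578.1 + 582.5 + 577.6 + 577.6 + 578.3 + 573.6) / 11 = 6368.7000 / 11 = 578.9727
CL = X̄̄ = 578.9727

578.973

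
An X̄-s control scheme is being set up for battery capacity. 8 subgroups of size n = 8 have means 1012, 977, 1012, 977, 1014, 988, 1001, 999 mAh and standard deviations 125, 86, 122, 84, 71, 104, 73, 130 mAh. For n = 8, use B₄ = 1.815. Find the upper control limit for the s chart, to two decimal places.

180.37

s̄ = (125 + 86 + 122 + 84 + 71 + 104 + 73 + 130) / 8 = 99.3750
UCL_s = B₄·s̄ = 1.815 × 99.3750 = 180.3656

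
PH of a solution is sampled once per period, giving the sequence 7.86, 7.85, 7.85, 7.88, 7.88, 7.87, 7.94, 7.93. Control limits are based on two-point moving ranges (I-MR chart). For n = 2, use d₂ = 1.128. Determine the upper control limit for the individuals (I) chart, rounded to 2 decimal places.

7.93

X̄ = (7.86 + 7.85 + 7.85 + 7.88 + 7.88 + 7.87 + 7.94 + 7.93) / 8 = 7.8825
Moving ranges: 0.01, 0.00, 0.03, 0.00, 0.01, 0.07, 0.01; M̄R̄ = 0.1300 / 7 = 0.0186
UCL = X̄ + 3·M̄R̄/d₂ = 7.8825 + 3 × 0.0186 / 1.128 = 7.9319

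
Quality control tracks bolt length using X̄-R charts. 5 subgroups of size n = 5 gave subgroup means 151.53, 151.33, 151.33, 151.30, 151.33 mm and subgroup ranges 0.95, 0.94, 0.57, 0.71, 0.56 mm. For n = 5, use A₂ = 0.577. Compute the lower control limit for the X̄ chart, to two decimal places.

150.93

X̄̄ = (151.53 + 151.33 + 151.33 + 151.30 + 151.33) / 5 = 756.8200 / 5 = 151.3640
R̄ = (0.95 + 0.94 + 0.57 + 0.71 + 0.56) / 5 = 3.7300 / 5 = 0.7460
LCL = X̄̄ − A₂·R̄ = 151.3640 − 0.577 × 0.7460 = 150.9336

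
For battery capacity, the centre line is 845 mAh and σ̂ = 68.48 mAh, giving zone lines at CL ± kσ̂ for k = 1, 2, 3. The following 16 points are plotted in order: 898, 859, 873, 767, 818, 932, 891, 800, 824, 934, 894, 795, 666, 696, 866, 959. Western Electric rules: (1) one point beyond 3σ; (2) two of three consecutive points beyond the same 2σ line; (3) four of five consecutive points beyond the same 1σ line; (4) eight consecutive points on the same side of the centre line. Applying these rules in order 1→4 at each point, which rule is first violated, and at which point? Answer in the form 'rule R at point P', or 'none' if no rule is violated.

rule 2 at point 14

Zone of each point (C = within 1σ̂, B = 1σ̂–2σ̂, A = 2σ̂–3σ̂, * = beyond 3σ̂; sign = side of CL): 1:+C, 2:+C, 3:+C, 4:-B, 5:-C, 6:+B, 7:+C, 8:-C, 9:-C, 10:+B, 11:+C, 12:-C, 13:-A, 14:-A, 15:+C, 16:+B
Rule 2 (two of three consecutive points beyond the same 2σ limit) is satisfied at point 14.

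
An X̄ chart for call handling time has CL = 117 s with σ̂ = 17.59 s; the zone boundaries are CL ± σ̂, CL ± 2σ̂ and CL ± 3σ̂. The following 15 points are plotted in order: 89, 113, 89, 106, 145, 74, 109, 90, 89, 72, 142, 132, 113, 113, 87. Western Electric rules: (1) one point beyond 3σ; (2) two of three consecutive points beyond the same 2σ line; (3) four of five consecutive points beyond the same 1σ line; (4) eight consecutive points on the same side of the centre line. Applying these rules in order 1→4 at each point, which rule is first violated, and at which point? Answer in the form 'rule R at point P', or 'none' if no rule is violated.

Zone of each point (C = within 1σ̂, B = 1σ̂–2σ̂, A = 2σ̂–3σ̂, * = beyond 3σ̂; sign = side of CL): 1:-B, 2:-C, 3:-B, 4:-C, 5:+B, 6:-A, 7:-C, 8:-B, 9:-B, 10:-A, 11:+B, 12:+C, 13:-C, 14:-C, 15:-B
Rule 3 (four of five consecutive points beyond the same 1σ limit) is satisfied at point 10.

rule 3 at point 10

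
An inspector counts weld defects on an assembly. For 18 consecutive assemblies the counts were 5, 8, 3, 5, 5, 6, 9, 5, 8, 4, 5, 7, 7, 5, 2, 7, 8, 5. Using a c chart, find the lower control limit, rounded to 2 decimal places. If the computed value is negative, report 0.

0.00

c̄ = (5 + 8 + 3 + 5 + 5 + 6 + 9 + 5 + 8 + 4 + 5 + 7 + 7 + 5 + 2 + 7 + 8 + 5) / 18 = 104 / 18 = 5.7778
LCL = c̄ − 3√c̄ = 5.7778 − 3 × 2.4037 = -1.4333 → 0 (cannot be negative)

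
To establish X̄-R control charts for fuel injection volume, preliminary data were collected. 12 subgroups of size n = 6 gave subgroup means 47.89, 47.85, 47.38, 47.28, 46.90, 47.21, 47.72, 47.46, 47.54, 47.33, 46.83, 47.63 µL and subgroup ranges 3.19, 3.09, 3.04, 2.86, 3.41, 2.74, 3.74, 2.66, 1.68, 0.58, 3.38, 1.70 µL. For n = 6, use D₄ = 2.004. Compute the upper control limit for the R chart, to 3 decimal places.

R̄ = (3.19 + 3.09 + 3.04 + 2.86 + 3.41 + 2.74 + 3.74 + 2.66 + 1.68 + 0.58 + 3.38 + 1.70) / 12 = 32.0700 / 12 = 2.6725
UCL_R = D₄·R̄ = 2.004 × 2.6725 = 5.3557

5.356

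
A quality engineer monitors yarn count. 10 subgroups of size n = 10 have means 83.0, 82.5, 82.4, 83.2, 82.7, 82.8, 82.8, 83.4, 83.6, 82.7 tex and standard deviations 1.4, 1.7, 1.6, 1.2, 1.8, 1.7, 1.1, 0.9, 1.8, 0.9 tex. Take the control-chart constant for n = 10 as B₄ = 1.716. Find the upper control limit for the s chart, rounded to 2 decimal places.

2.42

s̄ = (1.4 + 1.7 + 1.6 + 1.2 + 1.8 + 1.7 + 1.1 + 0.9 + 1.8 + 0.9) / 10 = 1.4100
UCL_s = B₄·s̄ = 1.716 × 1.4100 = 2.4196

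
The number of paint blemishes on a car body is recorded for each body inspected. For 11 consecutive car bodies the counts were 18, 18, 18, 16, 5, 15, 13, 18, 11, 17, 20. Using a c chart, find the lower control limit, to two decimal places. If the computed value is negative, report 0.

3.60

c̄ = (18 + 18 + 18 + 16 + 5 + 15 + 13 + 18 + 11 + 17 + 20) / 11 = 169 / 11 = 15.3636
LCL = c̄ − 3√c̄ = 15.3636 − 3 × 3.9196 = 3.6047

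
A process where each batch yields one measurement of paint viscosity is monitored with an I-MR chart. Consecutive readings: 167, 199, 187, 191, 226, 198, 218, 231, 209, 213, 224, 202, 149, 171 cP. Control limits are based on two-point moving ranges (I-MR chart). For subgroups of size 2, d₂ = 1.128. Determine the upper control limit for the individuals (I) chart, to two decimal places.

255.80

X̄ = (167 + 199 + 187 + 191 + 226 + 198 + 218 + 231 + 209 + 213 + 224 + 202 + 149 + 171) / 14 = 198.9286
Moving ranges: 32, 12, 4, 35, 28, 20, 13, 22, 4, 11, 22, 53, 22; M̄R̄ = 278.0000 / 13 = 21.3846
UCL = X̄ + 3·M̄R̄/d₂ = 198.9286 + 3 × 21.3846 / 1.128 = 255.8025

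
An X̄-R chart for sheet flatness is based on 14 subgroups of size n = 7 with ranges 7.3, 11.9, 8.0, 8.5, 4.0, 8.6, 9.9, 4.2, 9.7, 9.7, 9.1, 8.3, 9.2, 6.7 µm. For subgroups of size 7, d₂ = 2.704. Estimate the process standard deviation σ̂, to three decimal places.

3.040

R̄ = (7.3 + 11.9 + 8.0 + 8.5 + 4.0 + 8.6 + 9.9 + 4.2 + 9.7 + 9.7 + 9.1 + 8.3 + 9.2 + 6.7) / 14 = 8.2214
σ̂ = R̄ / d₂ = 8.2214 / 2.704 = 3.0405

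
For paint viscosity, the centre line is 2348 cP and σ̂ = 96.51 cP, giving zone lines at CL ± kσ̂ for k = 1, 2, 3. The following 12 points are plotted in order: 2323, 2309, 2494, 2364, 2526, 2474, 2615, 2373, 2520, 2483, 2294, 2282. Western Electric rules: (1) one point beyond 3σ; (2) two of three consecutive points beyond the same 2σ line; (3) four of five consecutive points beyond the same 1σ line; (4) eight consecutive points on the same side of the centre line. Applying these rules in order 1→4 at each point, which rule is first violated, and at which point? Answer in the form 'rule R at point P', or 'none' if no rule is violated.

Zone of each point (C = within 1σ̂, B = 1σ̂–2σ̂, A = 2σ̂–3σ̂, * = beyond 3σ̂; sign = side of CL): 1:-C, 2:-C, 3:+B, 4:+C, 5:+B, 6:+B, 7:+A, 8:+C, 9:+B, 10:+B, 11:-C, 12:-C
Rule 3 (four of five consecutive points beyond the same 1σ limit) is satisfied at point 7.

rule 3 at point 7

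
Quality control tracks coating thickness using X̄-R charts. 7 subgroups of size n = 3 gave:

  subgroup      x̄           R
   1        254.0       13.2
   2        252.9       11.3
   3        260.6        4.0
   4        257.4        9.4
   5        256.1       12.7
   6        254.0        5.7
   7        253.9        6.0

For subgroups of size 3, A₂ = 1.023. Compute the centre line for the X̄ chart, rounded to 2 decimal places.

255.56

X̄̄ = (254.0 + 252.9 + 260.6 + 257.4 + 256.1 + 254.0 + 253.9) / 7 = 1788.9000 / 7 = 255.5571
CL = X̄̄ = 255.5571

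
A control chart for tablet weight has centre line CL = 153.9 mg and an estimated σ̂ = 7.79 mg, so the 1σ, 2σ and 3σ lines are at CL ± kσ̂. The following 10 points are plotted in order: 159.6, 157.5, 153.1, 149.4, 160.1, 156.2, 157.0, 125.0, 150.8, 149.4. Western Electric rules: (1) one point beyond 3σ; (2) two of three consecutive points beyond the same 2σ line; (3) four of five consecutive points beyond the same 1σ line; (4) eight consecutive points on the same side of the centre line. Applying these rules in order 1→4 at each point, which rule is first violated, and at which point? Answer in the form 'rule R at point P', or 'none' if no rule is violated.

rule 1 at point 8

Zone of each point (C = within 1σ̂, B = 1σ̂–2σ̂, A = 2σ̂–3σ̂, * = beyond 3σ̂; sign = side of CL): 1:+C, 2:+C, 3:-C, 4:-C, 5:+C, 6:+C, 7:+C, 8:-*, 9:-C, 10:-C
Rule 1 (one point beyond the 3σ limits) is satisfied at point 8.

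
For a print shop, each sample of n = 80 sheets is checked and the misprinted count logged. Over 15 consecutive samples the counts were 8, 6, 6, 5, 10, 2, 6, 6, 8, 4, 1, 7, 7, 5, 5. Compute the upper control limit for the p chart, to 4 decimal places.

0.1582

p̄ = Σdᵢ / (k·n) = 86 / (15 × 80) = 0.07167
UCL = p̄ + 3·√(p̄(1−p̄)/n) = 0.07167 + 3 × √(0.07167×0.92833/80) = 0.07167 + 3 × 0.02884 = 0.15818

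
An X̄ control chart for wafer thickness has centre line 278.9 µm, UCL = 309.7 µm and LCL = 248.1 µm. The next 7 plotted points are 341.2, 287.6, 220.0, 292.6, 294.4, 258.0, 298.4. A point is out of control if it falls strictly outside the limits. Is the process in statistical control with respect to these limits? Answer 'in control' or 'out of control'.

Compare each point to [248.1, 309.7]: sample 1 = 341.2 > UCL; sample 3 = 220.0 < LCL.

out of control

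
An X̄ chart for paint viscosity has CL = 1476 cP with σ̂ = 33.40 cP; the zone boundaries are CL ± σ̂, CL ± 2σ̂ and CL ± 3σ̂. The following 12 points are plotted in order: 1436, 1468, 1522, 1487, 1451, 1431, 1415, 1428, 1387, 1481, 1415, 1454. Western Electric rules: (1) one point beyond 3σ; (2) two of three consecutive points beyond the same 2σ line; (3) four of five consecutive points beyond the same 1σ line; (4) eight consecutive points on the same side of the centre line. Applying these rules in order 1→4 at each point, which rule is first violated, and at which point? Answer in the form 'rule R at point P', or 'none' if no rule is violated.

Zone of each point (C = within 1σ̂, B = 1σ̂–2σ̂, A = 2σ̂–3σ̂, * = beyond 3σ̂; sign = side of CL): 1:-B, 2:-C, 3:+B, 4:+C, 5:-C, 6:-B, 7:-B, 8:-B, 9:-A, 10:+C, 11:-B, 12:-C
Rule 3 (four of five consecutive points beyond the same 1σ limit) is satisfied at point 9.

rule 3 at point 9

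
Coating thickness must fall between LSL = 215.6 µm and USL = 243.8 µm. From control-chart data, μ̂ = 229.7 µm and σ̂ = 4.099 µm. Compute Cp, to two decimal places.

1.15

Cp = (USL − LSL) / (6σ̂) = (243.8 − 215.6) / (6 × 4.099) = 28.2000 / 24.5940 = 1.1466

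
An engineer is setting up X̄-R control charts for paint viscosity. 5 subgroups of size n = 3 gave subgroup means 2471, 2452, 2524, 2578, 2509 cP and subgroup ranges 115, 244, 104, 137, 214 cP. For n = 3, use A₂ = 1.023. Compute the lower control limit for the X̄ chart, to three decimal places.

X̄̄ = (2471 + 2452 + 2524 + 2578 + 2509) / 5 = 12534.0000 / 5 = 2506.8000
R̄ = (115 + 244 + 104 + 137 + 214) / 5 = 814.0000 / 5 = 162.8000
LCL = X̄̄ − A₂·R̄ = 2506.8000 − 1.023 × 162.8000 = 2340.2556

2340.256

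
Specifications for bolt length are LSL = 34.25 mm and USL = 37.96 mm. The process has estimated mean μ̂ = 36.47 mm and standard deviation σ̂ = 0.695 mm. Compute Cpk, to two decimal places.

Cpu = (USL − μ̂) / (3σ̂) = (37.96 − 36.47) / (3 × 0.695) = 0.7146; Cpl = (μ̂ − LSL) / (3σ̂) = (36.47 − 34.25) / (3 × 0.695) = 1.0647; Cpk = min(Cpu, Cpl) = 0.7146

0.71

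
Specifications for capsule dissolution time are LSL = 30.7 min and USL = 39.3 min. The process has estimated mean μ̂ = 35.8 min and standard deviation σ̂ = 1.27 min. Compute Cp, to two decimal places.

Cp = (USL − LSL) / (6σ̂) = (39.3 − 30.7) / (6 × 1.27) = 8.6000 / 7.6200 = 1.1286

1.13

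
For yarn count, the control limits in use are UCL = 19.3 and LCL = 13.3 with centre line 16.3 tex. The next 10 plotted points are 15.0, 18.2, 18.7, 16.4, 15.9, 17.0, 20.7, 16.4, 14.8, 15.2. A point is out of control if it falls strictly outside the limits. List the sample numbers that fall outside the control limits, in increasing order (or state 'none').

7

Compare each point to [13.3, 19.3]: sample 7 = 20.7 > UCL.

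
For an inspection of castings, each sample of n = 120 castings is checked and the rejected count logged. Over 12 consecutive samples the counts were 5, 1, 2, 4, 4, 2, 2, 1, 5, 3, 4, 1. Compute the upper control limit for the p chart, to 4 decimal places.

0.0652

p̄ = Σdᵢ / (k·n) = 34 / (12 × 120) = 0.02361
UCL = p̄ + 3·√(p̄(1−p̄)/n) = 0.02361 + 3 × √(0.02361×0.97639/120) = 0.02361 + 3 × 0.01386 = 0.06519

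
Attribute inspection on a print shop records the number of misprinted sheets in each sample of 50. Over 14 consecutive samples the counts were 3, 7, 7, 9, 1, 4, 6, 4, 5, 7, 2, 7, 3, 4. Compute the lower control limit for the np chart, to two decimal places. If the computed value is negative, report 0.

p̄ = Σdᵢ / (k·n) = 69 / (14 × 50) = 0.09857
LCL = np̄ − 3·√(np̄(1−p̄)) = 4.9286 − 3 × 2.1078 = -1.3948 → 0 (negative, so LCL = 0)

0.00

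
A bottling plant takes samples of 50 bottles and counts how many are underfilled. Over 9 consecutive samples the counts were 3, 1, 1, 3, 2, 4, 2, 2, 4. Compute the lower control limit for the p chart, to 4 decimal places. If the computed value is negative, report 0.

p̄ = Σdᵢ / (k·n) = 22 / (9 × 50) = 0.04889
LCL = p̄ − 3·√(p̄(1−p̄)/n) = 0.04889 − 3 × 0.03050 = -0.04260 → 0 (negative, so LCL = 0)

0.0000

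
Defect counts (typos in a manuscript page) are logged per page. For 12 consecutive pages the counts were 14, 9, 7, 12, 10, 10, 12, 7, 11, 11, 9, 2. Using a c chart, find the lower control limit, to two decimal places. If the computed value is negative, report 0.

0.25

c̄ = (14 + 9 + 7 + 12 + 10 + 10 + 12 + 7 + 11 + 11 + 9 + 2) / 12 = 114 / 12 = 9.5000
LCL = c̄ − 3√c̄ = 9.5000 − 3 × 3.0822 = 0.2534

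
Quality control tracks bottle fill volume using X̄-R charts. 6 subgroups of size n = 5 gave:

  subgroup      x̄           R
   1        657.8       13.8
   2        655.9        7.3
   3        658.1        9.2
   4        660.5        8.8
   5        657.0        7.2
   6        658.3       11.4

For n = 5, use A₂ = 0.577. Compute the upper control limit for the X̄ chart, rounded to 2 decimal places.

X̄̄ = (657.8 + 655.9 + 658.1 + 660.5 + 657.0 + 658.3) / 6 = 3947.6000 / 6 = 657.9333
R̄ = (13.8 + 7.3 + 9.2 + 8.8 + 7.2 + 11.4) / 6 = 57.7000 / 6 = 9.6167
UCL = X̄̄ + A₂·R̄ = 657.9333 + 0.577 × 9.6167 = 663.4821

663.48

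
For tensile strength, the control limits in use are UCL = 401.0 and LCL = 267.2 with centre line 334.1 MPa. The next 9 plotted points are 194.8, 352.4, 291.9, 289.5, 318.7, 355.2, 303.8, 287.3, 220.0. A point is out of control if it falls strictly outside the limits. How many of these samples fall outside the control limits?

2

Compare each point to [267.2, 401.0]: sample 1 = 194.8 < LCL; sample 9 = 220.0 < LCL.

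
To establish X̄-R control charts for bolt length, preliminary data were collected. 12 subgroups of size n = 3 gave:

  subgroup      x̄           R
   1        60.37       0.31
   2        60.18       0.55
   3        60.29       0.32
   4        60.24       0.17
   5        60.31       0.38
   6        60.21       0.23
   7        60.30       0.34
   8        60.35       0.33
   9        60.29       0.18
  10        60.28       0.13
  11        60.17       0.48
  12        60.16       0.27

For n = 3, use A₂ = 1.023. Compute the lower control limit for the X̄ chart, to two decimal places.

X̄̄ = (60.37 + 60.18 + 60.29 + 60.24 + 60.31 + 60.21 + 60.30 + 60.35 + 60.29 + 60.28 + 60.17 + 60.16) / 12 = 723.1500 / 12 = 60.2625
R̄ = (0.31 + 0.55 + 0.32 + 0.17 + 0.38 + 0.23 + 0.34 + 0.33 + 0.18 + 0.13 + 0.48 + 0.27) / 12 = 3.6900 / 12 = 0.3075
LCL = X̄̄ − A₂·R̄ = 60.2625 − 1.023 × 0.3075 = 59.9479

59.95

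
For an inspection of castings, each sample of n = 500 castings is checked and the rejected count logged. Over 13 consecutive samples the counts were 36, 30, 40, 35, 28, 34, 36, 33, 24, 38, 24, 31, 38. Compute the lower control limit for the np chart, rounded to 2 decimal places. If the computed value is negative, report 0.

16.23

p̄ = Σdᵢ / (k·n) = 427 / (13 × 500) = 0.06569
LCL = np̄ − 3·√(np̄(1−p̄)) = 32.8462 − 3 × 5.5397 = 16.2270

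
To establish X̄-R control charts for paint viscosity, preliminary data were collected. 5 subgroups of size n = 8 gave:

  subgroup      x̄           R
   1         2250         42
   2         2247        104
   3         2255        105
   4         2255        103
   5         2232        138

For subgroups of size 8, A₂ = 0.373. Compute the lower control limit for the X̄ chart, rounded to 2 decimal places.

2211.10

X̄̄ = (2250 + 2247 + 2255 + 2255 + 2232) / 5 = 11239.0000 / 5 = 2247.8000
R̄ = (42 + 104 + 105 + 103 + 138) / 5 = 492.0000 / 5 = 98.4000
LCL = X̄̄ − A₂·R̄ = 2247.8000 − 0.373 × 98.4000 = 2211.0968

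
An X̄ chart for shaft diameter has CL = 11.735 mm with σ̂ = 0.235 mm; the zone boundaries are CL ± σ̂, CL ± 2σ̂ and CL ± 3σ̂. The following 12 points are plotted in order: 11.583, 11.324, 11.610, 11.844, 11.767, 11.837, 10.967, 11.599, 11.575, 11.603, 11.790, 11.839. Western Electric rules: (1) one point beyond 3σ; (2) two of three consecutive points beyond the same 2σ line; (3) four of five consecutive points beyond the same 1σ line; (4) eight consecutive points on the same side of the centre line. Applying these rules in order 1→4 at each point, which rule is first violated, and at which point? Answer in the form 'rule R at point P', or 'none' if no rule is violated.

rule 1 at point 7

Zone of each point (C = within 1σ̂, B = 1σ̂–2σ̂, A = 2σ̂–3σ̂, * = beyond 3σ̂; sign = side of CL): 1:-C, 2:-B, 3:-C, 4:+C, 5:+C, 6:+C, 7:-*, 8:-C, 9:-C, 10:-C, 11:+C, 12:+C
Rule 1 (one point beyond the 3σ limits) is satisfied at point 7.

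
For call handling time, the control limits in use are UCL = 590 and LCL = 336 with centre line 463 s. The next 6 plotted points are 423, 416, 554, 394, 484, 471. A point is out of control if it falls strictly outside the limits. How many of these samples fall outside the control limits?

0

All 6 points lie within [336, 590].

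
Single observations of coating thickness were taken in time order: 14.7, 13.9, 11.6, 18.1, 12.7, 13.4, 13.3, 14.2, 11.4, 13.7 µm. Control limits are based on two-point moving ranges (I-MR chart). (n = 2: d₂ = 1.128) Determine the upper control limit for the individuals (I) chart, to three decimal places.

X̄ = (14.7 + 13.9 + 11.6 + 18.1 + 12.7 + 13.4 + 13.3 + 14.2 + 11.4 + 13.7) / 10 = 13.7000
Moving ranges: 0.8, 2.3, 6.5, 5.4, 0.7, 0.1, 0.9, 2.8, 2.3; M̄R̄ = 21.8000 / 9 = 2.4222
UCL = X̄ + 3·M̄R̄/d₂ = 13.7000 + 3 × 2.4222 / 1.128 = 20.1421

20.142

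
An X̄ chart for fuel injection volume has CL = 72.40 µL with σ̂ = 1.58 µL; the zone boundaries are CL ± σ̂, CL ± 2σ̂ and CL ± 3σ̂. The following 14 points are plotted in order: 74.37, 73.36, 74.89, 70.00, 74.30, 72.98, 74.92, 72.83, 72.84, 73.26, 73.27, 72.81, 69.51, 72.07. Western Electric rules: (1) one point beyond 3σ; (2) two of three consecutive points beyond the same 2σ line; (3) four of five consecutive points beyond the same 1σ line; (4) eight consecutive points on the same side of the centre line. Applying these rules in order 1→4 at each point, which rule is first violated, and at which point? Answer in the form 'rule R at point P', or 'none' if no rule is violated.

Zone of each point (C = within 1σ̂, B = 1σ̂–2σ̂, A = 2σ̂–3σ̂, * = beyond 3σ̂; sign = side of CL): 1:+B, 2:+C, 3:+B, 4:-B, 5:+B, 6:+C, 7:+B, 8:+C, 9:+C, 10:+C, 11:+C, 12:+C, 13:-B, 14:-C
Rule 4 (eight consecutive points on the same side of the centre line) is satisfied at point 12.

rule 4 at point 12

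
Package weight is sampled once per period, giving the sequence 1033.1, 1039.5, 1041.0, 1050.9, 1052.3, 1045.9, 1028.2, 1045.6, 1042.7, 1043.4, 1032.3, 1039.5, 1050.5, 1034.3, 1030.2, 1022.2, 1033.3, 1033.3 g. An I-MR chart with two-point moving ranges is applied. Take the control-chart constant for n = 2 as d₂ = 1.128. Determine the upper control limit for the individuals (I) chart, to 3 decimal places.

1059.596

X̄ = (1033.1 + 1039.5 + 1041.0 + 1050.9 + 1052.3 + 1045.9 + 1028.2 + 1045.6 + 1042.7 + 1043.4 + 1032.3 + 1039.5 + 1050.5 + 1034.3 + 1030.2 + 1022.2 + 1033.3 + 1033.3) / 18 = 1038.7889
Moving ranges: 6.4, 1.5, 9.9, 1.4, 6.4, 17.7, 17.4, 2.9, 0.7, 11.1, 7.2, 11.0, 16.2, 4.1, 8.0, 11.1, 0.0; M̄R̄ = 133.0000 / 17 = 7.8235
UCL = X̄ + 3·M̄R̄/d₂ = 1038.7889 + 3 × 7.8235 / 1.128 = 1059.5961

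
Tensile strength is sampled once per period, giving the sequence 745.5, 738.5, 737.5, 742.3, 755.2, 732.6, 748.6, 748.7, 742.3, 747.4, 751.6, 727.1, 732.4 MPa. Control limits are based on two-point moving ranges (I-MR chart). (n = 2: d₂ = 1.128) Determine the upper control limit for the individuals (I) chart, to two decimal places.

766.64

X̄ = (745.5 + 738.5 + 737.5 + 742.3 + 755.2 + 732.6 + 748.6 + 748.7 + 742.3 + 747.4 + 751.6 + 727.1 + 732.4) / 13 = 742.2846
Moving ranges: 7.0, 1.0, 4.8, 12.9, 22.6, 16.0, 0.1, 6.4, 5.1, 4.2, 24.5, 5.3; M̄R̄ = 109.9000 / 12 = 9.1583
UCL = X̄ + 3·M̄R̄/d₂ = 742.2846 + 3 × 9.1583 / 1.128 = 766.6419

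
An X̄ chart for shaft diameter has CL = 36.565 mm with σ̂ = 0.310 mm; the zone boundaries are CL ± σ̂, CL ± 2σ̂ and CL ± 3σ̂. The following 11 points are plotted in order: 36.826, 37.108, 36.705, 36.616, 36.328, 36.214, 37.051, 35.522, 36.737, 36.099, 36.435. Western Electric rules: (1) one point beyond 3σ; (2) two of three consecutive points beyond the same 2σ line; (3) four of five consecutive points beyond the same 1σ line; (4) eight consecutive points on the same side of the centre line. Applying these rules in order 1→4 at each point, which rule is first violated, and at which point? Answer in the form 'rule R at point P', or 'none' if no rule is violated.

Zone of each point (C = within 1σ̂, B = 1σ̂–2σ̂, A = 2σ̂–3σ̂, * = beyond 3σ̂; sign = side of CL): 1:+C, 2:+B, 3:+C, 4:+C, 5:-C, 6:-B, 7:+B, 8:-*, 9:+C, 10:-B, 11:-C
Rule 1 (one point beyond the 3σ limits) is satisfied at point 8.

rule 1 at point 8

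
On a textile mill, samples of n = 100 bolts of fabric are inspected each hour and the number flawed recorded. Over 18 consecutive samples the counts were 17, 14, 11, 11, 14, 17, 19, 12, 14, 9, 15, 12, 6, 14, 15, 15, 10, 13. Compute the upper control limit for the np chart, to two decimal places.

23.38

p̄ = Σdᵢ / (k·n) = 238 / (18 × 100) = 0.13222
UCL = np̄ + 3·√(np̄(1−p̄)) = 13.2222 + 3 × √(13.2222×0.86778) = 13.2222 + 3 × 3.3873 = 23.3842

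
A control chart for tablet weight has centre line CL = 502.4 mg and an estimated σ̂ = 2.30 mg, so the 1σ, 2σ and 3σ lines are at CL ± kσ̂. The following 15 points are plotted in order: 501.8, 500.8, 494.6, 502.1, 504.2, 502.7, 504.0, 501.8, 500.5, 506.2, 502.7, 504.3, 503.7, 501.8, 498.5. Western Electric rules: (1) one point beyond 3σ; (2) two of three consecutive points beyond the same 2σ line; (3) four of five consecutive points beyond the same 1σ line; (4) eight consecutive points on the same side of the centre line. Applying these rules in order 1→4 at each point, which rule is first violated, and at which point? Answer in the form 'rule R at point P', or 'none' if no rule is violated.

Zone of each point (C = within 1σ̂, B = 1σ̂–2σ̂, A = 2σ̂–3σ̂, * = beyond 3σ̂; sign = side of CL): 1:-C, 2:-C, 3:-*, 4:-C, 5:+C, 6:+C, 7:+C, 8:-C, 9:-C, 10:+B, 11:+C, 12:+C, 13:+C, 14:-C, 15:-B
Rule 1 (one point beyond the 3σ limits) is satisfied at point 3.

rule 1 at point 3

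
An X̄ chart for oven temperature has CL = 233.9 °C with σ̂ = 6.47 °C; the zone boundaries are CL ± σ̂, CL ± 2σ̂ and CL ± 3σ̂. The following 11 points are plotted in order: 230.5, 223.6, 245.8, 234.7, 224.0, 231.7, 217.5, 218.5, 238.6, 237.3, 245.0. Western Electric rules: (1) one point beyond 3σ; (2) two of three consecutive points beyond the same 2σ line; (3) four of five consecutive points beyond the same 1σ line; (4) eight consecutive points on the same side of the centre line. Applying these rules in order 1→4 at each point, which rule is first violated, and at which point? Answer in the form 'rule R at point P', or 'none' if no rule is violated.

rule 2 at point 8

Zone of each point (C = within 1σ̂, B = 1σ̂–2σ̂, A = 2σ̂–3σ̂, * = beyond 3σ̂; sign = side of CL): 1:-C, 2:-B, 3:+B, 4:+C, 5:-B, 6:-C, 7:-A, 8:-A, 9:+C, 10:+C, 11:+B
Rule 2 (two of three consecutive points beyond the same 2σ limit) is satisfied at point 8.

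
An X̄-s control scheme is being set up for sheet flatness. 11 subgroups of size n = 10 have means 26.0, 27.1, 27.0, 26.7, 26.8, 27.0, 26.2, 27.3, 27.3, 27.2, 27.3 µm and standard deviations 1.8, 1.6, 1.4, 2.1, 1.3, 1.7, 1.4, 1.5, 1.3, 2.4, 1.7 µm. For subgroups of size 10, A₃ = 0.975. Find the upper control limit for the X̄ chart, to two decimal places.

28.51

X̄̄ = (26.0 + 27.1 + 27.0 + 26.7 + 26.8 + 27.0 + 26.2 + 27.3 + 27.3 + 27.2 + 27.3) / 11 = 26.9000
s̄ = (1.8 + 1.6 + 1.4 + 2.1 + 1.3 + 1.7 + 1.4 + 1.5 + 1.3 + 2.4 + 1.7) / 11 = 1.6545
UCL = X̄̄ + A₃·s̄ = 26.9000 + 0.975 × 1.6545 = 28.5132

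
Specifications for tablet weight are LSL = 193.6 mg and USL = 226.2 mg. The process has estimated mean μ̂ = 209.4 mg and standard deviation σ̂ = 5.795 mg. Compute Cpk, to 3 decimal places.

0.909

Cpu = (USL − μ̂) / (3σ̂) = (226.2 − 209.4) / (3 × 5.795) = 0.9664; Cpl = (μ̂ − LSL) / (3σ̂) = (209.4 − 193.6) / (3 × 5.795) = 0.9088; Cpk = min(Cpu, Cpl) = 0.9088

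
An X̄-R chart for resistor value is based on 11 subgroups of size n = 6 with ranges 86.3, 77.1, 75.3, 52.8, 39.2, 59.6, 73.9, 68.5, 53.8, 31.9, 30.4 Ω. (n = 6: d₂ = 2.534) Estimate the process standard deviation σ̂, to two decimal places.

R̄ = (86.3 + 77.1 + 75.3 + 52.8 + 39.2 + 59.6 + 73.9 + 68.5 + 53.8 + 31.9 + 30.4) / 11 = 58.9818
σ̂ = R̄ / d₂ = 58.9818 / 2.534 = 23.2762

23.28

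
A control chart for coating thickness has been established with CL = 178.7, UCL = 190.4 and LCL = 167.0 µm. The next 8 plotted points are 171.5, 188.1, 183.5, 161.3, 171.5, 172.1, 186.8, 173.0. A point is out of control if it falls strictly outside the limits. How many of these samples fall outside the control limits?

Compare each point to [167.0, 190.4]: sample 4 = 161.3 < LCL.

1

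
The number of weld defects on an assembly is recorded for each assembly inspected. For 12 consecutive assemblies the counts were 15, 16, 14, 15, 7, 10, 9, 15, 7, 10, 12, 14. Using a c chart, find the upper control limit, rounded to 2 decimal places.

c̄ = (15 + 16 + 14 + 15 + 7 + 10 + 9 + 15 + 7 + 10 + 12 + 14) / 12 = 144 / 12 = 12.0000
UCL = c̄ + 3√c̄ = 12.0000 + 3 × √12.0000 = 12.0000 + 3 × 3.4641 = 22.3923

22.39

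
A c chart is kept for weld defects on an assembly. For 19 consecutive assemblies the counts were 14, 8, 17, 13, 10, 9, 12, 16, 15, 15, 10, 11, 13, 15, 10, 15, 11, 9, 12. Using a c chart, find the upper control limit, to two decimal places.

22.92

c̄ = (14 + 8 + 17 + 13 + 10 + 9 + 12 + 16 + 15 + 15 + 10 + 11 + 13 + 15 + 10 + 15 + 11 + 9 + 12) / 19 = 235 / 19 = 12.3684
UCL = c̄ + 3√c̄ = 12.3684 + 3 × √12.3684 = 12.3684 + 3 × 3.5169 = 22.9191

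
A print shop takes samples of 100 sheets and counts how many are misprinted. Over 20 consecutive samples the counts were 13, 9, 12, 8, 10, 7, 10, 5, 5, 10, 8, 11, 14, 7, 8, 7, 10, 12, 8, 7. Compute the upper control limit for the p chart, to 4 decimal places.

0.1766

p̄ = Σdᵢ / (k·n) = 181 / (20 × 100) = 0.09050
UCL = p̄ + 3·√(p̄(1−p̄)/n) = 0.09050 + 3 × √(0.09050×0.90950/100) = 0.09050 + 3 × 0.02869 = 0.17657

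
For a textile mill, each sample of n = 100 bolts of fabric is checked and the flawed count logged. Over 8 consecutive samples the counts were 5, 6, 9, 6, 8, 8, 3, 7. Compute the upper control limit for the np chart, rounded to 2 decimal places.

p̄ = Σdᵢ / (k·n) = 52 / (8 × 100) = 0.06500
UCL = np̄ + 3·√(np̄(1−p̄)) = 6.5000 + 3 × √(6.5000×0.93500) = 6.5000 + 3 × 2.4653 = 13.8958

13.90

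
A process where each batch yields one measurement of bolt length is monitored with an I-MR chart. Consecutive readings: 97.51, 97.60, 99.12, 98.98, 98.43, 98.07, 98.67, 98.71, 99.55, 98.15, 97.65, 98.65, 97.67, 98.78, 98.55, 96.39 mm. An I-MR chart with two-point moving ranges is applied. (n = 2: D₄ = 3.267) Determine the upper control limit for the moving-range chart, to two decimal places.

Moving ranges: 0.09, 1.52, 0.14, 0.55, 0.36, 0.60, 0.04, 0.84, 1.40, 0.50, 1.00, 0.98, 1.11, 0.23, 2.16; M̄R̄ = 11.5200 / 15 = 0.7680
UCL_MR = D₄·M̄R̄ = 3.267 × 0.7680 = 2.5091

2.51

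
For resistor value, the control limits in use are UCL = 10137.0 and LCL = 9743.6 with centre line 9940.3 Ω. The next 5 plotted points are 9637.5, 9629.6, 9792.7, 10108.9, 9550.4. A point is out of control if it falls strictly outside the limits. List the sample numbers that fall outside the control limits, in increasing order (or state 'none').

1, 2, 5

Compare each point to [9743.6, 10137.0]: sample 1 = 9637.5 < LCL; sample 2 = 9629.6 < LCL; sample 5 = 9550.4 < LCL.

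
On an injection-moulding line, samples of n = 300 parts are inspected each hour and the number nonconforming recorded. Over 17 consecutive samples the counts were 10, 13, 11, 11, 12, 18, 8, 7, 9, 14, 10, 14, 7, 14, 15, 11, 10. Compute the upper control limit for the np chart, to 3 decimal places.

p̄ = Σdᵢ / (k·n) = 194 / (17 × 300) = 0.03804
UCL = np̄ + 3·√(np̄(1−p̄)) = 11.4118 + 3 × √(11.4118×0.96196) = 11.4118 + 3 × 3.3133 = 21.3515

21.352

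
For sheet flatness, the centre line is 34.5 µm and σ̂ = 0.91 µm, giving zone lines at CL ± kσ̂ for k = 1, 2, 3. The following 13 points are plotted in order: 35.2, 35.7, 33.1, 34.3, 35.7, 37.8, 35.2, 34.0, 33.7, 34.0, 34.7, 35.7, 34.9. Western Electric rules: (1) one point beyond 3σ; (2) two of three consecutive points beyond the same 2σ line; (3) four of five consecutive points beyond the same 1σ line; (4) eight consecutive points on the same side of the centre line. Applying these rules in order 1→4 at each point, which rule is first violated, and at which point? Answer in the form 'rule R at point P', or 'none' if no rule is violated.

rule 1 at point 6

Zone of each point (C = within 1σ̂, B = 1σ̂–2σ̂, A = 2σ̂–3σ̂, * = beyond 3σ̂; sign = side of CL): 1:+C, 2:+B, 3:-B, 4:-C, 5:+B, 6:+*, 7:+C, 8:-C, 9:-C, 10:-C, 11:+C, 12:+B, 13:+C
Rule 1 (one point beyond the 3σ limits) is satisfied at point 6.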